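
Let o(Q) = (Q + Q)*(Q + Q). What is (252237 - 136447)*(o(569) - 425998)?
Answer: 100626836340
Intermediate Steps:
o(Q) = 4*Q**2 (o(Q) = (2*Q)*(2*Q) = 4*Q**2)
(252237 - 136447)*(o(569) - 425998) = (252237 - 136447)*(4*569**2 - 425998) = 115790*(4*323761 - 425998) = 115790*(1295044 - 425998) = 115790*869046 = 100626836340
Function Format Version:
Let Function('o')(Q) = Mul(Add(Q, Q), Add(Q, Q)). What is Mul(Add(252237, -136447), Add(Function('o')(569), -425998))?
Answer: 100626836340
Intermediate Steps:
Function('o')(Q) = Mul(4, Pow(Q, 2)) (Function('o')(Q) = Mul(Mul(2, Q), Mul(2, Q)) = Mul(4, Pow(Q, 2)))
Mul(Add(252237, -136447), Add(Function('o')(569), -425998)) = Mul(Add(252237, -136447), Add(Mul(4, Pow(569, 2)), -425998)) = Mul(115790, Add(Mul(4, 323761), -425998)) = Mul(115790, Add(1295044, -425998)) = Mul(115790, 869046) = 100626836340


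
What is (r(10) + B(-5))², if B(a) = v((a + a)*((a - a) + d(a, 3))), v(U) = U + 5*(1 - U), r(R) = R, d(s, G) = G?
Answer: 18225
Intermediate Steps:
v(U) = 5 - 4*U (v(U) = U + (5 - 5*U) = 5 - 4*U)
B(a) = 5 - 24*a (B(a) = 5 - 4*(a + a)*((a - a) + 3) = 5 - 4*2*a*(0 + 3) = 5 - 4*2*a*3 = 5 - 24*a)
(r(10) + B(-5))² = (10 + (5 - 24*(-5)))² = (10 + (5 + 120))² = (10 + 125)² = 135² = 18225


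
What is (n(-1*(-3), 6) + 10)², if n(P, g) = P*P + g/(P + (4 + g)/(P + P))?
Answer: 20164/49 ≈ 411.51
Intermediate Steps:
n(P, g) = P² + g/(P + (4 + g)/(2*P)) (n(P, g) = P² + g/(P + (4 + g)/((2*P))) = P² + g/(P + (4 + g)*(1/(2*P))) = P² + g/(P + (4 + g)/(2*P)))
(n(-1*(-3), 6) + 10)² = ((-1*(-3))*(2*6 + 2*(-1*(-3))³ + 4*(-1*(-3)) - 1*(-3)*6)/(4 + 6 + 2*(-1*(-3))²) + 10)² = (3*(12 + 2*3³ + 4*3 + 3*6)/(4 + 6 + 2*3²) + 10)² = (3*(12 + 2*27 + 12 + 18)/(4 + 6 + 2*9) + 10)² = (3*(12 + 54 + 12 + 18)/(4 + 6 + 18) + 10)² = (3*96/28 + 10)² = (3*(1/28)*96 + 10)² = (72/7 + 10)² = (142/7)² = 20164/49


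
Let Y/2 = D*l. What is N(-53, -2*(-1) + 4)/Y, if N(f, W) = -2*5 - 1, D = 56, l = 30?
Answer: -11/3360 ≈ -0.0032738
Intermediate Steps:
N(f, W) = -11 (N(f, W) = -10 - 1 = -11)
Y = 3360 (Y = 2*(56*30) = 2*1680 = 3360)
N(-53, -2*(-1) + 4)/Y = -11/3360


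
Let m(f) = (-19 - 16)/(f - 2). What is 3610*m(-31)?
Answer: 126350/33 ≈ 3828.8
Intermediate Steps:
m(f) = -35/(-2 + f)
3610*m(-31) = 3610*(-35/(-2 - 31)) = 3610*(-35/(-33)) = 3610*(-35*(-1/33)) = 3610*(35/33) = 126350/33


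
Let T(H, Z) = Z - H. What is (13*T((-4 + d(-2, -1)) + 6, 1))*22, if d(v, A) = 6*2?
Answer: -3718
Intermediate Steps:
d(v, A) = 12
(13*T((-4 + d(-2, -1)) + 6, 1))*22 = (13*(1 - ((-4 + 12) + 6)))*22 = (13*(1 - (8 + 6)))*22 = (13*(1 - 1*14))*22 = (13*(1 - 14))*22 = (13*(-13))*22 = -169*22 = -3718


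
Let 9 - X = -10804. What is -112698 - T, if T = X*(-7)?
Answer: -37007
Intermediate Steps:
X = 10813 (X = 9 - 1*(-10804) = 9 + 10804 = 10813)
T = -75691 (T = 10813*(-7) = -75691)
-112698 - T = -112698 - 1*(-75691) = -112698 + 75691 = -37007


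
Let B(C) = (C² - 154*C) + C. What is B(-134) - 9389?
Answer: 29069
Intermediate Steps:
B(C) = C² - 153*C
B(-134) - 9389 = -134*(-153 - 134) - 9389 = -134*(-287) - 9389 = 38458 - 9389 = 29069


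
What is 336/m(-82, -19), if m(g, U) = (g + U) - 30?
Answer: -336/131 ≈ -2.5649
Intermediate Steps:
m(g, U) = -30 + U + g (m(g, U) = (U + g) - 30 = -30 + U + g)
336/m(-82, -19) = 336/(-30 - 19 - 82) = 336/(-131) = 336*(-1/131) = -336/131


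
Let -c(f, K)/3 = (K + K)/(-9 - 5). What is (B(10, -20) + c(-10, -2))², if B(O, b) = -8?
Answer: 3844/49 ≈ 78.449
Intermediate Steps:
c(f, K) = 3*K/7 (c(f, K) = -3*(K + K)/(-9 - 5) = -3*2*K/(-14) = -3*2*K*(-1)/14 = -(-3)*K/7 = 3*K/7)
(B(10, -20) + c(-10, -2))² = (-8 + (3/7)*(-2))² = (-8 - 6/7)² = (-62/7)² = 3844/49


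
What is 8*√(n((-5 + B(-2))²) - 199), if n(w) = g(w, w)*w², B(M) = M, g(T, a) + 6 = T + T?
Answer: 8*√220693 ≈ 3758.2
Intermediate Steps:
g(T, a) = -6 + 2*T (g(T, a) = -6 + (T + T) = -6 + 2*T)
n(w) = w²*(-6 + 2*w) (n(w) = (-6 + 2*w)*w² = w²*(-6 + 2*w))
8*√(n((-5 + B(-2))²) - 199) = 8*√(2*((-5 - 2)²)²*(-3 + (-5 - 2)²) - 199) = 8*√(2*((-7)²)²*(-3 + (-7)²) - 199) = 8*√(2*49²*(-3 + 49) - 199) = 8*√(2*2401*46 - 199) = 8*√(220892 - 199) = 8*√220693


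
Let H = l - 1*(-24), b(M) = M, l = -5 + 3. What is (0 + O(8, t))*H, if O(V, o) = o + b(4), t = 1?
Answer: 110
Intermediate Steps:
l = -2
O(V, o) = 4 + o (O(V, o) = o + 4 = 4 + o)
H = 22 (H = -2 - 1*(-24) = -2 + 24 = 22)
(0 + O(8, t))*H = (0 + (4 + 1))*22 = (0 + 5)*22 = 5*22 = 110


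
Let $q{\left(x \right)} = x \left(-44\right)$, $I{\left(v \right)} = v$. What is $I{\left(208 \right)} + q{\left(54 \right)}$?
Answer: $-2168$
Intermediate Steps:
$q{\left(x \right)} = - 44 x$
$I{\left(208 \right)} + q{\left(54 \right)} = 208 - 2376 = -2168$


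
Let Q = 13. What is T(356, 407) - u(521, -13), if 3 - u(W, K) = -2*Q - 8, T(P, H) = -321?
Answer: -358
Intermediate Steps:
u(W, K) = 37 (u(W, K) = 3 - (-2*13 - 8) = 3 - (-26 - 8) = 3 - 1*(-34) = 3 + 34 = 37)
T(356, 407) - u(521, -13) = -321 - 1*37 = -321 - 37 = -358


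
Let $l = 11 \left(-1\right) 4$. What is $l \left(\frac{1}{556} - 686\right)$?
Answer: $\frac{4195565}{139} \approx 30184.0$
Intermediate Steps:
$l = -44$ ($l = \left(-11\right) 4 = -44$)
$l \left(\frac{1}{556} - 686\right) = - 44 \left(\frac{1}{556} - 686\right) = \left(-44\right) \left(- \frac{381415}{556}\right) = \frac{4195565}{139}$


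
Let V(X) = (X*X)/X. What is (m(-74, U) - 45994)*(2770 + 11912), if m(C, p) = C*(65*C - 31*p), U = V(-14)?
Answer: 4079100060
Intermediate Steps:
V(X) = X (V(X) = X²/X = X)
U = -14
m(C, p) = C*(-31*p + 65*C)
(m(-74, U) - 45994)*(2770 + 11912) = (-74*(-31*(-14) + 65*(-74)) - 45994)*(2770 + 11912) = (-74*(434 - 4810) - 45994)*14682 = (-74*(-4376) - 45994)*14682 = (323824 - 45994)*14682 = 277830*14682 = 4079100060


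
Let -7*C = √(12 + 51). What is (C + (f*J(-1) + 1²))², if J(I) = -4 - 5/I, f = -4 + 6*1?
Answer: 72/7 - 18*√7/7 ≈ 3.4824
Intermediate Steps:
f = 2 (f = -4 + 6 = 2)
C = -3*√7/7 (C = -√(12 + 51)/7 = -3*√7/7 ≈ -1.1339)
(C + (f*J(-1) + 1²))² = (-3*√7/7 + (2*(-4 - 5/(-1)) + 1²))² = (-3*√7/7 + (2*(-4 - 5*(-1)) + 1))² = (-3*√7/7 + (2*(-4 + 5) + 1))² = (-3*√7/7 + (2*1 + 1))² = (-3*√7/7 + (2 + 1))² = (-3*√7/7 + 3)² = (3 - 3*√7/7)²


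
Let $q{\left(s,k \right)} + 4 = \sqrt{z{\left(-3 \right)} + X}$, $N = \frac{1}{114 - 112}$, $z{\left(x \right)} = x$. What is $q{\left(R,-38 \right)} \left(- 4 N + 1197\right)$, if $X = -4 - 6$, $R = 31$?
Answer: $-4780 + 1195 i \sqrt{13} \approx -4780.0 + 4308.6 i$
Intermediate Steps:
$N = \frac{1}{2} \approx 0.5$
$X = -10$ ($X = -4 - 6 = -10$)
$q{\left(s,k \right)} = -4 + i \sqrt{13}$ ($q{\left(s,k \right)} = -4 + \sqrt{-3 - 10} = -4 + \sqrt{-13} = -4 + i \sqrt{13}$)
$q{\left(R,-38 \right)} \left(- 4 N + 1197\right) = \left(-4 + i \sqrt{13}\right) \left(\left(-4\right) \frac{1}{2} + 1197\right) = \left(-4 + i \sqrt{13}\right) \left(-2 + 1197\right) = \left(-4 + i \sqrt{13}\right) 1195 = -4780 + 1195 i \sqrt{13}$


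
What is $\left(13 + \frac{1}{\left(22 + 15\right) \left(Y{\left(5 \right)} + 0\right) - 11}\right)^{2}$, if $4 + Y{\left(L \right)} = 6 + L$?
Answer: $\frac{10400625}{61504} \approx 169.1$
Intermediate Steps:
$Y{\left(L \right)} = 2 + L$ ($Y{\left(L \right)} = -4 + \left(6 + L\right) = 2 + L$)
$\left(13 + \frac{1}{\left(22 + 15\right) \left(Y{\left(5 \right)} + 0\right) - 11}\right)^{2} = \left(13 + \frac{1}{\left(22 + 15\right) \left(\left(2 + 5\right) + 0\right) - 11}\right)^{2} = \left(13 + \frac{1}{37 \left(7 + 0\right) - 11}\right)^{2} = \left(13 + \frac{1}{37 \cdot 7 - 11}\right)^{2} = \left(13 + \frac{1}{259 - 11}\right)^{2} = \left(13 + \frac{1}{248}\right)^{2} = \left(\frac{3225}{248}\right)^{2} = \frac{10400625}{61504}$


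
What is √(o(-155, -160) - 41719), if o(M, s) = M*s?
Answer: I*√16919 ≈ 130.07*I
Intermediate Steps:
√(o(-155, -160) - 41719) = √(-155*(-160) - 41719) = √(24800 - 41719) = √(-16919) = I*√16919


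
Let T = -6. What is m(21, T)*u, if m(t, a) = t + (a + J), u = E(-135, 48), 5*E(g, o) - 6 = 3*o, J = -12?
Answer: 90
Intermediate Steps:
E(g, o) = 6/5 + 3*o/5 (E(g, o) = 6/5 + (3*o)/5 = 6/5 + 3*o/5)
u = 30 (u = 6/5 + (⅗)*48 = 6/5 + 144/5 = 30)
m(t, a) = -12 + a + t (m(t, a) = t + (a - 12) = t + (-12 + a) = -12 + a + t)
m(21, T)*u = (-12 - 6 + 21)*30 = 3*30 = 90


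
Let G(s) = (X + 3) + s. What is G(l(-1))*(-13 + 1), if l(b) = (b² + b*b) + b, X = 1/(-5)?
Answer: -228/5 ≈ -45.600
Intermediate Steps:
X = -⅕ ≈ -0.20000
l(b) = b + 2*b² (l(b) = (b² + b²) + b = 2*b² + b = b + 2*b²)
G(s) = 14/5 + s (G(s) = (-⅕ + 3) + s = 14/5 + s)
G(l(-1))*(-13 + 1) = (14/5 - (1 + 2*(-1)))*(-13 + 1) = (14/5 - (1 - 2))*(-12) = (14/5 - 1*(-1))*(-12) = (14/5 + 1)*(-12) = (19/5)*(-12) = -228/5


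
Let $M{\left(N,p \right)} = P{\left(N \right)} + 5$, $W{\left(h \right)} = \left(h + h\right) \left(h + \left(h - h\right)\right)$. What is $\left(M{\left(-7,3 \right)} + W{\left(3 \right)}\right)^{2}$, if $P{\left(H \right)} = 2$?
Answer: $625$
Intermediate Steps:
$W{\left(h \right)} = 2 h^{2}$ ($W{\left(h \right)} = 2 h \left(h + 0\right) = 2 h h = 2 h^{2}$)
$M{\left(N,p \right)} = 7$ ($M{\left(N,p \right)} = 2 + 5 = 7$)
$\left(M{\left(-7,3 \right)} + W{\left(3 \right)}\right)^{2} = \left(7 + 2 \cdot 3^{2}\right)^{2} = \left(7 + 2 \cdot 9\right)^{2} = \left(7 + 18\right)^{2} = 25^{2} = 625$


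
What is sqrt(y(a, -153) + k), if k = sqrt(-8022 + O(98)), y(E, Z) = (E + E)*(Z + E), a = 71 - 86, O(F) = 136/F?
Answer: sqrt(246960 + 7*I*sqrt(393010))/7 ≈ 70.996 + 0.63073*I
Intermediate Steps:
a = -15
y(E, Z) = 2*E*(E + Z) (y(E, Z) = (2*E)*(E + Z) = 2*E*(E + Z))
k = I*sqrt(393010)/7 (k = sqrt(-8022 + 136/98) = sqrt(-8022 + 136*(1/98)) = sqrt(-8022 + 68/49) = sqrt(-393010/49) = I*sqrt(393010)/7 ≈ 89.558*I)
sqrt(y(a, -153) + k) = sqrt(2*(-15)*(-15 - 153) + I*sqrt(393010)/7) = sqrt(2*(-15)*(-168) + I*sqrt(393010)/7) = sqrt(5040 + I*sqrt(393010)/7)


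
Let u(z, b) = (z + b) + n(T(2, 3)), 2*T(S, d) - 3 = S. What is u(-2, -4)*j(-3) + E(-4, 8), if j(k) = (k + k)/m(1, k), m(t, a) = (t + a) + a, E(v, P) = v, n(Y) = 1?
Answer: -10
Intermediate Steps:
T(S, d) = 3/2 + S/2
m(t, a) = t + 2*a (m(t, a) = (a + t) + a = t + 2*a)
j(k) = 2*k/(1 + 2*k) (j(k) = (k + k)/(1 + 2*k) = (2*k)/(1 + 2*k) = 2*k/(1 + 2*k))
u(z, b) = 1 + b + z (u(z, b) = (z + b) + 1 = (b + z) + 1 = 1 + b + z)
u(-2, -4)*j(-3) + E(-4, 8) = (1 - 4 - 2)*(2*(-3)/(1 + 2*(-3))) - 4 = -10*(-3)/(1 - 6) - 4 = -10*(-3)/(-5) - 4 = -10*(-3)*(-1)/5 - 4 = -5*6/5 - 4 = -6 - 4 = -10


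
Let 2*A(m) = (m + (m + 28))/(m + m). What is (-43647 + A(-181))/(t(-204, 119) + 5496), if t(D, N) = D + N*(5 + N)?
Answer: -15800047/7257376 ≈ -2.1771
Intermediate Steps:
A(m) = (28 + 2*m)/(4*m) (A(m) = ((m + (m + 28))/(m + m))/2 = ((m + (28 + m))/((2*m)))/2 = ((28 + 2*m)*(1/(2*m)))/2 = ((28 + 2*m)/(2*m))/2 = (28 + 2*m)/(4*m))
(-43647 + A(-181))/(t(-204, 119) + 5496) = (-43647 + (½)*(14 - 181)/(-181))/((-204 + 119² + 5*119) + 5496) = (-43647 + (½)*(-1/181)*(-167))/((-204 + 14161 + 595) + 5496) = (-43647 + 167/362)/(14552 + 5496) = -15800047/362/20048 = -15800047/362*1/20048 = -15800047/7257376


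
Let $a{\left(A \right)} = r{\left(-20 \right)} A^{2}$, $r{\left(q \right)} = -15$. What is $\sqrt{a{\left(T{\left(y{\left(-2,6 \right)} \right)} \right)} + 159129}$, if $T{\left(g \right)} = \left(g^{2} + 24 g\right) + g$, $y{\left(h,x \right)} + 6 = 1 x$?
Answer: $3 \sqrt{17681} \approx 398.91$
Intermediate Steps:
$y{\left(h,x \right)} = -6 + x$ ($y{\left(h,x \right)} = -6 + 1 x = -6 + x$)
$T{\left(g \right)} = g^{2} + 25 g$
$a{\left(A \right)} = - 15 A^{2}$
$\sqrt{a{\left(T{\left(y{\left(-2,6 \right)} \right)} \right)} + 159129} = \sqrt{- 15 \left(\left(-6 + 6\right) \left(25 + \left(-6 + 6\right)\right)\right)^{2} + 159129} = \sqrt{- 15 \left(0 \left(25 + 0\right)\right)^{2} + 159129} = \sqrt{- 15 \left(0 \cdot 25\right)^{2} + 159129} = \sqrt{- 15 \cdot 0^{2} + 159129} = \sqrt{\left(-15\right) 0 + 159129} = \sqrt{0 + 159129} = \sqrt{159129} = 3 \sqrt{17681}$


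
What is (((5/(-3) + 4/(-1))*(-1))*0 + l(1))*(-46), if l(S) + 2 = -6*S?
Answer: 368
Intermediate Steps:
l(S) = -2 - 6*S
(((5/(-3) + 4/(-1))*(-1))*0 + l(1))*(-46) = (((5/(-3) + 4/(-1))*(-1))*0 + (-2 - 6*1))*(-46) = (((5*(-1/3) + 4*(-1))*(-1))*0 + (-2 - 6))*(-46) = (((-5/3 - 4)*(-1))*0 - 8)*(-46) = (-17/3*(-1)*0 - 8)*(-46) = ((17/3)*0 - 8)*(-46) = (0 - 8)*(-46) = -8*(-46) = 368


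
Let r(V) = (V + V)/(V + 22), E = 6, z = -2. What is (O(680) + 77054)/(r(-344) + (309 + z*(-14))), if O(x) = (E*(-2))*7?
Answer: 12392170/54601 ≈ 226.96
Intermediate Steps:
r(V) = 2*V/(22 + V) (r(V) = (2*V)/(22 + V) = 2*V/(22 + V))
O(x) = -84 (O(x) = (6*(-2))*7 = -12*7 = -84)
(O(680) + 77054)/(r(-344) + (309 + z*(-14))) = (-84 + 77054)/(2*(-344)/(22 - 344) + (309 - 2*(-14))) = 76970/(2*(-344)/(-322) + (309 + 28)) = 76970/(2*(-344)*(-1/322) + 337) = 76970/(344/161 + 337) = 76970/(54601/161) = 76970*(161/54601) = 12392170/54601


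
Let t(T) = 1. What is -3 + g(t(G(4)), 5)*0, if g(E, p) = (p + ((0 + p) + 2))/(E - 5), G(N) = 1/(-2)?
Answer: -3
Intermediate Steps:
G(N) = -1/2
g(E, p) = (2 + 2*p)/(-5 + E) (g(E, p) = (p + (p + 2))/(-5 + E) = (p + (2 + p))/(-5 + E) = (2 + 2*p)/(-5 + E))
-3 + g(t(G(4)), 5)*0 = -3 + (2*(1 + 5)/(-5 + 1))*0 = -3 + (2*6/(-4))*0 = -3 + (2*(-1/4)*6)*0 = -3 - 3*0 = -3 + 0 = -3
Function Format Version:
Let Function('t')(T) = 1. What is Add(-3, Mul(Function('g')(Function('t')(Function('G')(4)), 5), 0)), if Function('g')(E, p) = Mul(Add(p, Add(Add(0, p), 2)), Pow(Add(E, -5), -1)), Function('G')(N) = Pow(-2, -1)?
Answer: -3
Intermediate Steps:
Function('G')(N) = Rational(-1, 2)
Function('g')(E, p) = Mul(Pow(Add(-5, E), -1), Add(2, Mul(2, p))) (Function('g')(E, p) = Mul(Add(p, Add(p, 2)), Pow(Add(-5, E), -1)) = Mul(Add(p, Add(2, p)), Pow(Add(-5, E), -1)) = Mul(Add(2, Mul(2, p)), Pow(Add(-5, E), -1)) = Mul(Pow(Add(-5, E), -1), Add(2, Mul(2, p))))
Add(-3, Mul(Function('g')(Function('t')(Function('G')(4)), 5), 0)) = Add(-3, Mul(Mul(2, Pow(Add(-5, 1), -1), Add(1, 5)), 0)) = Add(-3, Mul(Mul(2, Pow(-4, -1), 6), 0)) = Add(-3, Mul(Mul(2, Rational(-1, 4), 6), 0)) = Add(-3, Mul(-3, 0)) = Add(-3, 0) = -3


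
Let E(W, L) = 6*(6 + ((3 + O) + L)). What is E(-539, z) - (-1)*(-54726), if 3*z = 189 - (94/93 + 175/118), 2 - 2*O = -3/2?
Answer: -595761863/10974 ≈ -54289.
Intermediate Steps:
O = 7/4 (O = 1 - (-3)/(2*2) = 1 - ½*(-3/2) = 1 + ¾ = 7/4 ≈ 1.7500)
z = 2046719/32922 (z = (189 - (94/93 + 175/118))/3 = (189 - 1*27367/10974)/3 = (189 - 27367/10974)/3 = (⅓)*(2046719/10974) = 2046719/32922 ≈ 62.169)
E(W, L) = 129/2 + 6*L (E(W, L) = 6*(6 + ((3 + 7/4) + L)) = 6*(6 + (19/4 + L)) = 6*(43/4 + L) = 129/2 + 6*L)
E(-539, z) - (-1)*(-54726) = (129/2 + 6*(2046719/32922)) - (-1)*(-54726) = (129/2 + 2046719/5487) - 1*54726 = 4801261/10974 - 54726 = -595761863/10974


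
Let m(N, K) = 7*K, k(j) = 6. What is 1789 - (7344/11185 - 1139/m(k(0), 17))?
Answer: 140767742/78295 ≈ 1797.9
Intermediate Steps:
1789 - (7344/11185 - 1139/m(k(0), 17)) = 1789 - (7344/11185 - 1139/(7*17)) = 1789 - (7344*(1/11185) - 1139/119) = 1789 - (7344/11185 - 1139*1/119) = 1789 - (7344/11185 - 67/7) = 1789 - 1*(-697987/78295) = 1789 + 697987/78295 = 140767742/78295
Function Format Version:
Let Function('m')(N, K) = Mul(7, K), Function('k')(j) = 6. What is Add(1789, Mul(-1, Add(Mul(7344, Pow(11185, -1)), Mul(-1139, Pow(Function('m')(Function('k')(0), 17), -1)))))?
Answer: Rational(140767742, 78295) ≈ 1797.9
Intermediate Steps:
Add(1789, Mul(-1, Add(Mul(7344, Pow(11185, -1)), Mul(-1139, Pow(Function('m')(Function('k')(0), 17), -1))))) = Add(1789, Mul(-1, Add(Mul(7344, Pow(11185, -1)), Mul(-1139, Pow(Mul(7, 17), -1))))) = Add(1789, Mul(-1, Add(Mul(7344, Rational(1, 11185)), Mul(-1139, Pow(119, -1))))) = Add(1789, Mul(-1, Add(Rational(7344, 11185), Mul(-1139, Rational(1, 119))))) = Add(1789, Mul(-1, Add(Rational(7344, 11185), Rational(-67, 7)))) = Add(1789, Mul(-1, Rational(-697987, 78295))) = Add(1789, Rational(697987, 78295)) = Rational(140767742, 78295)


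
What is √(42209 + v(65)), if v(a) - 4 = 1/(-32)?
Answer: √2701630/8 ≈ 205.46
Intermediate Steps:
v(a) = 127/32 (v(a) = 4 + 1/(-32) = 4 - 1/32 = 127/32)
√(42209 + v(65)) = √(42209 + 127/32) = √(1350815/32) = √2701630/8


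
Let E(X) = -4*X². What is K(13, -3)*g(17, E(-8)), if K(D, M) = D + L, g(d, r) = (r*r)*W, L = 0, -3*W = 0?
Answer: 0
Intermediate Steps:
W = 0 (W = -⅓*0 = 0)
g(d, r) = 0 (g(d, r) = (r*r)*0 = r²*0 = 0)
K(D, M) = D (K(D, M) = D + 0 = D)
K(13, -3)*g(17, E(-8)) = 13*0 = 0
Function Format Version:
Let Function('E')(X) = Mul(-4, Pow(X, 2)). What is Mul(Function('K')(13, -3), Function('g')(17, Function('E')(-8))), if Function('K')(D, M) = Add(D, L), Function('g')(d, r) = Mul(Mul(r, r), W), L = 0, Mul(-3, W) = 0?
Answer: 0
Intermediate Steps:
W = 0 (W = Mul(Rational(-1, 3), 0) = 0)
Function('g')(d, r) = 0 (Function('g')(d, r) = Mul(Mul(r, r), 0) = Mul(Pow(r, 2), 0) = 0)
Function('K')(D, M) = D (Function('K')(D, M) = Add(D, 0) = D)
Mul(Function('K')(13, -3), Function('g')(17, Function('E')(-8))) = Mul(13, 0) = 0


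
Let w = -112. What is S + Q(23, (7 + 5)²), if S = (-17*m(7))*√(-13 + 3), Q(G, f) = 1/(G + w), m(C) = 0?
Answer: -1/89 ≈ -0.011236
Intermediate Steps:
Q(G, f) = 1/(-112 + G) (Q(G, f) = 1/(G - 112) = 1/(-112 + G))
S = 0 (S = (-17*0)*√(-13 + 3) = 0*√(-10) = 0*(I*√10) = 0)
S + Q(23, (7 + 5)²) = 0 + 1/(-112 + 23) = 0 + 1/(-89) = 0 - 1/89 = -1/89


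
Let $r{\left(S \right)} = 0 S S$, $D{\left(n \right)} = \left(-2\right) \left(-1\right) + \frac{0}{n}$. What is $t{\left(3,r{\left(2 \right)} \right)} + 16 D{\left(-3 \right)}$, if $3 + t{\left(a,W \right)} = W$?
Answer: $29$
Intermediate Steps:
$D{\left(n \right)} = 2$ ($D{\left(n \right)} = 2 + 0 = 2$)
$r{\left(S \right)} = 0$ ($r{\left(S \right)} = 0 S = 0$)
$t{\left(a,W \right)} = -3 + W$
$t{\left(3,r{\left(2 \right)} \right)} + 16 D{\left(-3 \right)} = \left(-3 + 0\right) + 16 \cdot 2 = -3 + 32 = 29$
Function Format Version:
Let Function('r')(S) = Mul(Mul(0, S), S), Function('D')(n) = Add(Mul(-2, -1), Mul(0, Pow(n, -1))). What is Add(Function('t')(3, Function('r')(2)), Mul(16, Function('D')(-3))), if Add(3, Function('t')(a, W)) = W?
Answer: 29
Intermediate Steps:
Function('D')(n) = 2 (Function('D')(n) = Add(2, 0) = 2)
Function('r')(S) = 0 (Function('r')(S) = Mul(0, S) = 0)
Function('t')(a, W) = Add(-3, W)
Add(Function('t')(3, Function('r')(2)), Mul(16, Function('D')(-3))) = Add(Add(-3, 0), Mul(16, 2)) = Add(-3, 32) = 29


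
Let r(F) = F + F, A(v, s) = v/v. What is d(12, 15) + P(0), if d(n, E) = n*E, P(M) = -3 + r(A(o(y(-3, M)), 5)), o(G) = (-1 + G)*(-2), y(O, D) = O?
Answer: 179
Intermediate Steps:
o(G) = 2 - 2*G
A(v, s) = 1
r(F) = 2*F
P(M) = -1 (P(M) = -3 + 2*1 = -3 + 2 = -1)
d(n, E) = E*n
d(12, 15) + P(0) = 15*12 - 1 = 180 - 1 = 179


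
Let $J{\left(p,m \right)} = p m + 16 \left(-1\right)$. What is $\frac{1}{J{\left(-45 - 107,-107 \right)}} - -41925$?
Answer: $\frac{681197401}{16248} \approx 41925.0$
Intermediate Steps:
$J{\left(p,m \right)} = -16 + m p$ ($J{\left(p,m \right)} = m p - 16 = -16 + m p$)
$\frac{1}{J{\left(-45 - 107,-107 \right)}} - -41925 = \frac{1}{-16 - 107 \left(-45 - 107\right)} - -41925 = \frac{1}{-16 - -16264} + 41925 = \frac{1}{-16 + 16264} + 41925 = \frac{1}{16248} + 41925 = \frac{681197401}{16248}$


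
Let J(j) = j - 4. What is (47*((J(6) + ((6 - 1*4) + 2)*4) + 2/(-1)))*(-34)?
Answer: -25568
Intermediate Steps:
J(j) = -4 + j
(47*((J(6) + ((6 - 1*4) + 2)*4) + 2/(-1)))*(-34) = (47*(((-4 + 6) + ((6 - 1*4) + 2)*4) + 2/(-1)))*(-34) = (47*((2 + ((6 - 4) + 2)*4) + 2*(-1)))*(-34) = (47*((2 + (2 + 2)*4) - 2))*(-34) = (47*((2 + 4*4) - 2))*(-34) = (47*((2 + 16) - 2))*(-34) = (47*(18 - 2))*(-34) = (47*16)*(-34) = 752*(-34) = -25568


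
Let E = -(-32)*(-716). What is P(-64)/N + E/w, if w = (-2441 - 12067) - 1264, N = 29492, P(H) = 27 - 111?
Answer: 42149741/29071739 ≈ 1.4499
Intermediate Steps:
P(H) = -84
E = -22912 (E = -1*22912 = -22912)
w = -15772 (w = -14508 - 1264 = -15772)
P(-64)/N + E/w = -84/29492 - 22912/(-15772) = -84*1/29492 - 22912*(-1/15772) = -21/7373 + 5728/3943 = 42149741/29071739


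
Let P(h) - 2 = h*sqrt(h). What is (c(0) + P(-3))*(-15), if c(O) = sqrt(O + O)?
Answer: -30 + 45*I*sqrt(3) ≈ -30.0 + 77.942*I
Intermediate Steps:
P(h) = 2 + h**(3/2) (P(h) = 2 + h*sqrt(h) = 2 + h**(3/2))
c(O) = sqrt(2)*sqrt(O) (c(O) = sqrt(2*O) = sqrt(2)*sqrt(O))
(c(0) + P(-3))*(-15) = (sqrt(2)*sqrt(0) + (2 + (-3)**(3/2)))*(-15) = (sqrt(2)*0 + (2 - 3*I*sqrt(3)))*(-15) = (0 + (2 - 3*I*sqrt(3)))*(-15) = (2 - 3*I*sqrt(3))*(-15) = -30 + 45*I*sqrt(3)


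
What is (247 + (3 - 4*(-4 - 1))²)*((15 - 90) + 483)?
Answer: 316608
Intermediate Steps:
(247 + (3 - 4*(-4 - 1))²)*((15 - 90) + 483) = (247 + (3 - 4*(-5))²)*(-75 + 483) = (247 + (3 + 20)²)*408 = (247 + 23²)*408 = (247 + 529)*408 = 776*408 = 316608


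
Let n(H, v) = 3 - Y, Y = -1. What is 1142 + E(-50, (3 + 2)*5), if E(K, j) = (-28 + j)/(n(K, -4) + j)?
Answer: 33115/29 ≈ 1141.9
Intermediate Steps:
n(H, v) = 4 (n(H, v) = 3 - 1*(-1) = 3 + 1 = 4)
E(K, j) = (-28 + j)/(4 + j)
1142 + E(-50, (3 + 2)*5) = 1142 + (-28 + (3 + 2)*5)/(4 + (3 + 2)*5) = 1142 + (-28 + 5*5)/(4 + 5*5) = 1142 + (-28 + 25)/(4 + 25) = 1142 - 3/29 = 33115/29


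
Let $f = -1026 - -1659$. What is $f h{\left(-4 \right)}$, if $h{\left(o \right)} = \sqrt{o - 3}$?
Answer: $633 i \sqrt{7} \approx 1674.8 i$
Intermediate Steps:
$h{\left(o \right)} = \sqrt{-3 + o}$
$f = 633$ ($f = -1026 + 1659 = 633$)
$f h{\left(-4 \right)} = 633 \sqrt{-3 - 4} = 633 \sqrt{-7} = 633 i \sqrt{7}$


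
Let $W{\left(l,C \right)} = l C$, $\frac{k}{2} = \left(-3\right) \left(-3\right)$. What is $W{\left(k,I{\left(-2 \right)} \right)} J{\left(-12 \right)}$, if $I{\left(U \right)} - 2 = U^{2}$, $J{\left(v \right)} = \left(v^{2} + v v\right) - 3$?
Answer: $30780$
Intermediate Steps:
$J{\left(v \right)} = -3 + 2 v^{2}$ ($J{\left(v \right)} = \left(v^{2} + v^{2}\right) - 3 = 2 v^{2} - 3 = -3 + 2 v^{2}$)
$I{\left(U \right)} = 2 + U^{2}$
$k = 18$ ($k = 2 \left(\left(-3\right) \left(-3\right)\right) = 2 \cdot 9 = 18$)
$W{\left(l,C \right)} = C l$
$W{\left(k,I{\left(-2 \right)} \right)} J{\left(-12 \right)} = \left(2 + \left(-2\right)^{2}\right) 18 \left(-3 + 2 \left(-12\right)^{2}\right) = \left(2 + 4\right) 18 \left(-3 + 2 \cdot 144\right) = 6 \cdot 18 \left(-3 + 288\right) = 108 \cdot 285 = 30780$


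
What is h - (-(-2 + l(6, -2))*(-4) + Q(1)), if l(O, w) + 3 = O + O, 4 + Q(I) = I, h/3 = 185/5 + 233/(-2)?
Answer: -527/2 ≈ -263.50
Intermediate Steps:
h = -477/2 (h = 3*(185/5 + 233/(-2)) = 3*(185*(⅕) + 233*(-½)) = 3*(37 - 233/2) = 3*(-159/2) = -477/2 ≈ -238.50)
Q(I) = -4 + I
l(O, w) = -3 + 2*O (l(O, w) = -3 + (O + O) = -3 + 2*O)
h - (-(-2 + l(6, -2))*(-4) + Q(1)) = -477/2 - (-(-2 + (-3 + 2*6))*(-4) + (-4 + 1)) = -477/2 - (-(-2 + (-3 + 12))*(-4) - 3) = -477/2 - (-(-2 + 9)*(-4) - 3) = -477/2 - (-1*7*(-4) - 3) = -477/2 - (-7*(-4) - 3) = -477/2 - (28 - 3) = -477/2 - 1*25 = -477/2 - 25 = -527/2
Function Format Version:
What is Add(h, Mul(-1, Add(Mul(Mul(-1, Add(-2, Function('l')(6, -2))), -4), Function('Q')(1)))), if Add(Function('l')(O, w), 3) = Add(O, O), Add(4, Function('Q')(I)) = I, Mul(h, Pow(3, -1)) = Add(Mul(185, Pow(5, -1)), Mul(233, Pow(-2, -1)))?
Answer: Rational(-527, 2) ≈ -263.50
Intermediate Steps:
h = Rational(-477, 2) (h = Mul(3, Add(Mul(185, Pow(5, -1)), Mul(233, Pow(-2, -1)))) = Mul(3, Add(Mul(185, Rational(1, 5)), Mul(233, Rational(-1, 2)))) = Mul(3, Add(37, Rational(-233, 2))) = Mul(3, Rational(-159, 2)) = Rational(-477, 2) ≈ -238.50)
Function('Q')(I) = Add(-4, I)
Function('l')(O, w) = Add(-3, Mul(2, O)) (Function('l')(O, w) = Add(-3, Add(O, O)) = Add(-3, Mul(2, O)))
Add(h, Mul(-1, Add(Mul(Mul(-1, Add(-2, Function('l')(6, -2))), -4), Function('Q')(1)))) = Add(Rational(-477, 2), Mul(-1, Add(Mul(Mul(-1, Add(-2, Add(-3, Mul(2, 6)))), -4), Add(-4, 1)))) = Add(Rational(-477, 2), Mul(-1, Add(Mul(Mul(-1, Add(-2, Add(-3, 12))), -4), -3))) = Add(Rational(-477, 2), Mul(-1, Add(Mul(Mul(-1, Add(-2, 9)), -4), -3))) = Add(Rational(-477, 2), Mul(-1, Add(Mul(Mul(-1, 7), -4), -3))) = Add(Rational(-477, 2), Mul(-1, Add(Mul(-7, -4), -3))) = Add(Rational(-477, 2), Mul(-1, Add(28, -3))) = Add(Rational(-477, 2), Mul(-1, 25)) = Add(Rational(-477, 2), -25) = Rational(-527, 2)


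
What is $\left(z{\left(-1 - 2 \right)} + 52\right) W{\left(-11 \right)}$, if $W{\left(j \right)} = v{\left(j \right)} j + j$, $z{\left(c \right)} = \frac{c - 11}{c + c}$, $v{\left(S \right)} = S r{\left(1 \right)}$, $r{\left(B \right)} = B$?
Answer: $\frac{17930}{3} \approx 5976.7$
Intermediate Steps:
$v{\left(S \right)} = S$ ($v{\left(S \right)} = S 1 = S$)
$z{\left(c \right)} = \frac{-11 + c}{2 c}$
$W{\left(j \right)} = j + j^{2}$ ($W{\left(j \right)} = j j + j = j^{2} + j = j + j^{2}$)
$\left(z{\left(-1 - 2 \right)} + 52\right) W{\left(-11 \right)} = \left(\frac{-11 - 3}{2 \left(-1 - 2\right)} + 52\right) \left(- 11 \left(1 - 11\right)\right) = \left(\frac{-11 - 3}{2 \left(-1 - 2\right)} + 52\right) \left(\left(-11\right) \left(-10\right)\right) = \left(\frac{-11 - 3}{2 \left(-3\right)} + 52\right) 110 = \left(\frac{1}{2} \left(- \frac{1}{3}\right) \left(-14\right) + 52\right) 110 = \left(\frac{7}{3} + 52\right) 110 = \frac{163}{3} \cdot 110 = \frac{17930}{3}$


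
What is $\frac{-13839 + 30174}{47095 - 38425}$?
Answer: $\frac{1089}{578} \approx 1.8841$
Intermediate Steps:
$\frac{-13839 + 30174}{47095 - 38425} = \frac{16335}{8670} = 16335 \cdot \frac{1}{8670} = \frac{1089}{578}$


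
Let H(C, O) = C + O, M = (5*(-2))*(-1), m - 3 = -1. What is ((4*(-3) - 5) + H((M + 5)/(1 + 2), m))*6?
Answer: -60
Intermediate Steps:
m = 2 (m = 3 - 1 = 2)
M = 10 (M = -10*(-1) = 10)
((4*(-3) - 5) + H((M + 5)/(1 + 2), m))*6 = ((4*(-3) - 5) + ((10 + 5)/(1 + 2) + 2))*6 = ((-12 - 5) + (15/3 + 2))*6 = (-17 + (15*(⅓) + 2))*6 = (-17 + (5 + 2))*6 = (-17 + 7)*6 = -10*6 = -60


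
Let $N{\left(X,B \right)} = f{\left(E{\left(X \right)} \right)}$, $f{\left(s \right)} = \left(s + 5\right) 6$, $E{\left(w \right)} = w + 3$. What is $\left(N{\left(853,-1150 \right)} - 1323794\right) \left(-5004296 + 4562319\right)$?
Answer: $582803247556$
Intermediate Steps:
$E{\left(w \right)} = 3 + w$
$f{\left(s \right)} = 30 + 6 s$ ($f{\left(s \right)} = \left(5 + s\right) 6 = 30 + 6 s$)
$N{\left(X,B \right)} = 48 + 6 X$ ($N{\left(X,B \right)} = 30 + 6 \left(3 + X\right) = 30 + \left(18 + 6 X\right) = 48 + 6 X$)
$\left(N{\left(853,-1150 \right)} - 1323794\right) \left(-5004296 + 4562319\right) = \left(\left(48 + 6 \cdot 853\right) - 1323794\right) \left(-5004296 + 4562319\right) = \left(\left(48 + 5118\right) - 1323794\right) \left(-441977\right) = \left(5166 - 1323794\right) \left(-441977\right) = \left(-1318628\right) \left(-441977\right) = 582803247556$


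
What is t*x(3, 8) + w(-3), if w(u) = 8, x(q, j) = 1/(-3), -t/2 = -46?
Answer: -68/3 ≈ -22.667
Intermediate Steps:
t = 92 (t = -2*(-46) = 92)
x(q, j) = -⅓
t*x(3, 8) + w(-3) = 92*(-⅓) + 8 = -92/3 + 8 = -68/3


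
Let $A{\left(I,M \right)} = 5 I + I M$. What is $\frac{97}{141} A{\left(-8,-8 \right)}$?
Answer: $\frac{776}{47} \approx 16.511$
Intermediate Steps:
$\frac{97}{141} A{\left(-8,-8 \right)} = \frac{97}{141} \left(- 8 \left(5 - 8\right)\right) = 97 \cdot \frac{1}{141} \left(\left(-8\right) \left(-3\right)\right) = \frac{97}{141} \cdot 24 = \frac{776}{47}$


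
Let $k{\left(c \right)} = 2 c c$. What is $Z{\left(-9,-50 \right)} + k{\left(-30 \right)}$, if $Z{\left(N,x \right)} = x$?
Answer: $1750$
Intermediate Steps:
$k{\left(c \right)} = 2 c^{2}$
$Z{\left(-9,-50 \right)} + k{\left(-30 \right)} = -50 + 2 \left(-30\right)^{2} = -50 + 2 \cdot 900 = -50 + 1800 = 1750$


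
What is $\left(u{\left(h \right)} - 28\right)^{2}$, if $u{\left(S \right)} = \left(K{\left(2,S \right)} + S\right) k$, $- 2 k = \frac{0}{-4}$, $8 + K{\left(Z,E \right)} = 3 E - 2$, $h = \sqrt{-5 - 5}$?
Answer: $784$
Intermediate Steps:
$h = i \sqrt{10}$ ($h = \sqrt{-10} = i \sqrt{10} \approx 3.1623 i$)
$K{\left(Z,E \right)} = -10 + 3 E$ ($K{\left(Z,E \right)} = -8 + \left(3 E - 2\right) = -8 + \left(-2 + 3 E\right) = -10 + 3 E$)
$k = 0$ ($k = - \frac{0 \frac{1}{-4}}{2} = - \frac{0 \left(- \frac{1}{4}\right)}{2} = \left(- \frac{1}{2}\right) 0 = 0$)
$u{\left(S \right)} = 0$ ($u{\left(S \right)} = \left(\left(-10 + 3 S\right) + S\right) 0 = \left(-10 + 4 S\right) 0 = 0$)
$\left(u{\left(h \right)} - 28\right)^{2} = \left(0 - 28\right)^{2} = \left(-28\right)^{2} = 784$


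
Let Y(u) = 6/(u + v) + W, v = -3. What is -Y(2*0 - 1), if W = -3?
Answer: 9/2 ≈ 4.5000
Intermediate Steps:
Y(u) = -3 + 6/(-3 + u) (Y(u) = 6/(u - 3) - 3 = 6/(-3 + u) - 3 = -3 + 6/(-3 + u))
-Y(2*0 - 1) = -3*(5 - (2*0 - 1))/(-3 + (2*0 - 1)) = -3*(5 - (0 - 1))/(-3 + (0 - 1)) = -3*(5 - 1*(-1))/(-3 - 1) = -3*(5 + 1)/(-4) = -3*(-1)*6/4 = -1*(-9/2) = 9/2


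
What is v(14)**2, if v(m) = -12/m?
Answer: 36/49 ≈ 0.73469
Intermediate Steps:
v(14)**2 = (-12/14)**2 = (-12*1/14)**2 = (-6/7)**2 = 36/49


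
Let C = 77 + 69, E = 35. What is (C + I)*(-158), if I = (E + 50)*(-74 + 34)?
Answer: 514132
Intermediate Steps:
I = -3400 (I = (35 + 50)*(-74 + 34) = 85*(-40) = -3400)
C = 146
(C + I)*(-158) = (146 - 3400)*(-158) = -3254*(-158) = 514132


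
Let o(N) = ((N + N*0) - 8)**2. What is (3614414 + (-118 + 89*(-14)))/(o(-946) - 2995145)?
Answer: -116550/67259 ≈ -1.7329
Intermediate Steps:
o(N) = (-8 + N)**2 (o(N) = ((N + 0) - 8)**2 = (N - 8)**2 = (-8 + N)**2)
(3614414 + (-118 + 89*(-14)))/(o(-946) - 2995145) = (3614414 + (-118 + 89*(-14)))/((-8 - 946)**2 - 2995145) = (3614414 + (-118 - 1246))/((-954)**2 - 2995145) = (3614414 - 1364)/(910116 - 2995145) = 3613050/(-2085029) = 3613050*(-1/2085029) = -116550/67259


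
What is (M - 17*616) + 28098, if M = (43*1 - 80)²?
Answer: 18995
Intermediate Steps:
M = 1369 (M = (43 - 80)² = (-37)² = 1369)
(M - 17*616) + 28098 = (1369 - 17*616) + 28098 = (1369 - 10472) + 28098 = -9103 + 28098 = 18995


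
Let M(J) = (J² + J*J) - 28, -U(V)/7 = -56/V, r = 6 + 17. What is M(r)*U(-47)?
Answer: -403760/47 ≈ -8590.6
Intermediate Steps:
r = 23
U(V) = 392/V (U(V) = -(-392)/V = 392/V)
M(J) = -28 + 2*J² (M(J) = (J² + J²) - 28 = 2*J² - 28 = -28 + 2*J²)
M(r)*U(-47) = (-28 + 2*23²)*(392/(-47)) = (-28 + 2*529)*(392*(-1/47)) = (-28 + 1058)*(-392/47) = 1030*(-392/47) = -403760/47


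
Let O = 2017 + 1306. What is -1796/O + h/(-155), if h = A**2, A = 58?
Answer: -11456952/515065 ≈ -22.244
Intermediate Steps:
O = 3323
h = 3364 (h = 58**2 = 3364)
-1796/O + h/(-155) = -1796/3323 + 3364/(-155) = -1796*1/3323 + 3364*(-1/155) = -1796/3323 - 3364/155 = -11456952/515065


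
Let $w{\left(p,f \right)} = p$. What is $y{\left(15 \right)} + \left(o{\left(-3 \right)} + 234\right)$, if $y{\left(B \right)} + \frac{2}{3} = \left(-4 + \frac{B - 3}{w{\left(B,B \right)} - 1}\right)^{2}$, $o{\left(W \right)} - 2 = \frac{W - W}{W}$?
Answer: $\frac{36046}{147} \approx 245.21$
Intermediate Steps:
$o{\left(W \right)} = 2$ ($o{\left(W \right)} = 2 + \frac{W - W}{W} = 2 + \frac{0}{W} = 2 + 0 = 2$)
$y{\left(B \right)} = - \frac{2}{3} + \left(-4 + \frac{-3 + B}{-1 + B}\right)^{2}$ ($y{\left(B \right)} = - \frac{2}{3} + \left(-4 + \frac{B - 3}{B - 1}\right)^{2} = - \frac{2}{3} + \left(-4 + \frac{-3 + B}{-1 + B}\right)^{2}$)
$y{\left(15 \right)} + \left(o{\left(-3 \right)} + 234\right) = \frac{1 - 210 + 25 \cdot 15^{2}}{3 \left(1 + 15^{2} - 30\right)} + \left(2 + 234\right) = \frac{1 - 210 + 25 \cdot 225}{3 \left(1 + 225 - 30\right)} + 236 = \frac{1 - 210 + 5625}{3 \cdot 196} + 236 = \frac{1}{3} \cdot \frac{1}{196} \cdot 5416 + 236 = \frac{1354}{147} + 236 = \frac{36046}{147}$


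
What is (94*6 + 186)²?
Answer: 562500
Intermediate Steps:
(94*6 + 186)² = (564 + 186)² = 750² = 562500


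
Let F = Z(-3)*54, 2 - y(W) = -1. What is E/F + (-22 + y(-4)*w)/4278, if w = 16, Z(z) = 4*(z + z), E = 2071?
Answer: -1471007/924048 ≈ -1.5919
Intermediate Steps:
Z(z) = 8*z (Z(z) = 4*(2*z) = 8*z)
y(W) = 3 (y(W) = 2 - 1*(-1) = 2 + 1 = 3)
F = -1296 (F = (8*(-3))*54 = -24*54 = -1296)
E/F + (-22 + y(-4)*w)/4278 = 2071/(-1296) + (-22 + 3*16)/4278 = 2071*(-1/1296) + (-22 + 48)*(1/4278) = -2071/1296 + 26*(1/4278) = -2071/1296 + 13/2139 = -1471007/924048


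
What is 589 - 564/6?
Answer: 495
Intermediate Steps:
589 - 564/6 = 589 - 1*94 = 589 - 94 = 495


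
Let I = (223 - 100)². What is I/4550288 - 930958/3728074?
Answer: -298551784597/1211700741808 ≈ -0.24639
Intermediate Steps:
I = 15129 (I = 123² = 15129)
I/4550288 - 930958/3728074 = 15129/4550288 - 930958/3728074 = 15129*(1/4550288) - 930958*1/3728074 = 15129/4550288 - 66497/266291 = -298551784597/1211700741808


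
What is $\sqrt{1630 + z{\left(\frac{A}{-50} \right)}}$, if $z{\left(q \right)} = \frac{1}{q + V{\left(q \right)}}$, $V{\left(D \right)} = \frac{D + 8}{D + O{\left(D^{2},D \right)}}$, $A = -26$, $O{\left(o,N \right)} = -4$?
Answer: $\frac{\sqrt{3184664970}}{1398} \approx 40.367$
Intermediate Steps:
$V{\left(D \right)} = \frac{8 + D}{-4 + D}$ ($V{\left(D \right)} = \frac{D + 8}{D - 4} = \frac{8 + D}{-4 + D}$)
$z{\left(q \right)} = \frac{1}{q + \frac{8 + q}{-4 + q}}$
$\sqrt{1630 + z{\left(\frac{A}{-50} \right)}} = \sqrt{1630 + \frac{-4 - \frac{26}{-50}}{8 - \frac{26}{-50} + - \frac{26}{-50} \left(-4 - \frac{26}{-50}\right)}} = \sqrt{1630 + \frac{-4 - - \frac{13}{25}}{8 - - \frac{13}{25} + \left(-26\right) \left(- \frac{1}{50}\right) \left(-4 - - \frac{13}{25}\right)}} = \sqrt{1630 + \frac{-4 + \frac{13}{25}}{8 + \frac{13}{25} + \frac{13 \left(-4 + \frac{13}{25}\right)}{25}}} = \sqrt{1630 + \frac{1}{8 + \frac{13}{25} + \frac{13}{25} \left(- \frac{87}{25}\right)} \left(- \frac{87}{25}\right)} = \sqrt{1630 + \frac{1}{8 + \frac{13}{25} - \frac{1131}{625}} \left(- \frac{87}{25}\right)} = \sqrt{1630 + \frac{1}{\frac{4194}{625}} \left(- \frac{87}{25}\right)} = \sqrt{1630 + \frac{625}{4194} \left(- \frac{87}{25}\right)} = \sqrt{1630 - \frac{725}{1398}} = \sqrt{\frac{2278015}{1398}} = \frac{\sqrt{3184664970}}{1398}$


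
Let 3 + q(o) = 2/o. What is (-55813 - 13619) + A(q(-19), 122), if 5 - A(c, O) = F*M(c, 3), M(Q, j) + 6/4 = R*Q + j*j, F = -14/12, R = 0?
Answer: -277673/4 ≈ -69418.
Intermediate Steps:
F = -7/6 (F = -14*1/12 = -7/6 ≈ -1.1667)
q(o) = -3 + 2/o
M(Q, j) = -3/2 + j² (M(Q, j) = -3/2 + (0*Q + j*j) = -3/2 + (0 + j²) = -3/2 + j²)
A(c, O) = 55/4 (A(c, O) = 5 - (-7)*(-3/2 + 3²)/6 = 5 - (-7)*(-3/2 + 9)/6 = 5 - (-7)*15/(6*2) = 5 - 1*(-35/4) = 5 + 35/4 = 55/4)
(-55813 - 13619) + A(q(-19), 122) = (-55813 - 13619) + 55/4 = -69432 + 55/4 = -277673/4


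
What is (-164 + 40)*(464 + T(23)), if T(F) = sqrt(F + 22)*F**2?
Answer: -57536 - 196788*sqrt(5) ≈ -4.9757e+5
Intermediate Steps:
T(F) = F**2*sqrt(22 + F) (T(F) = sqrt(22 + F)*F**2 = F**2*sqrt(22 + F))
(-164 + 40)*(464 + T(23)) = (-164 + 40)*(464 + 23**2*sqrt(22 + 23)) = -124*(464 + 529*sqrt(45)) = -124*(464 + 529*(3*sqrt(5))) = -124*(464 + 1587*sqrt(5)) = -57536 - 196788*sqrt(5)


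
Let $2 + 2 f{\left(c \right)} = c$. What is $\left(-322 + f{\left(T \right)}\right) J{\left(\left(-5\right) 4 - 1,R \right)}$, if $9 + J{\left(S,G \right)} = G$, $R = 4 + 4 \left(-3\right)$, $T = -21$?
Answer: $\frac{11339}{2} \approx 5669.5$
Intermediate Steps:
$R = -8$ ($R = 4 - 12 = -8$)
$J{\left(S,G \right)} = -9 + G$
$f{\left(c \right)} = -1 + \frac{c}{2}$
$\left(-322 + f{\left(T \right)}\right) J{\left(\left(-5\right) 4 - 1,R \right)} = \left(-322 + \left(-1 + \frac{1}{2} \left(-21\right)\right)\right) \left(-9 - 8\right) = \left(-322 - \frac{23}{2}\right) \left(-17\right) = \left(- \frac{667}{2}\right) \left(-17\right) = \frac{11339}{2}$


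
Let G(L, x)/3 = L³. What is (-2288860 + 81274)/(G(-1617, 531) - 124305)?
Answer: 367931/2113996774 ≈ 0.00017405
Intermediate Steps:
G(L, x) = 3*L³
(-2288860 + 81274)/(G(-1617, 531) - 124305) = (-2288860 + 81274)/(3*(-1617)³ - 124305) = -2207586/(3*(-4227952113) - 124305) = -2207586/(-12683856339 - 124305) = -2207586/(-12683980644) = -2207586*(-1/12683980644) = 367931/2113996774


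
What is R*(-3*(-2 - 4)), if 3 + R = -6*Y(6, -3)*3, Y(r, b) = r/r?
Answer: -378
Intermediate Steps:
Y(r, b) = 1
R = -21 (R = -3 - 6*1*3 = -3 - 6*3 = -3 - 18 = -21)
R*(-3*(-2 - 4)) = -(-63)*(-2 - 4) = -(-63)*(-6) = -21*18 = -378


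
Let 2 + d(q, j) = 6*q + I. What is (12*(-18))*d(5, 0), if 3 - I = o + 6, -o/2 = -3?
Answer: -4104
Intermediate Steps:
o = 6 (o = -2*(-3) = 6)
I = -9 (I = 3 - (6 + 6) = 3 - 1*12 = 3 - 12 = -9)
d(q, j) = -11 + 6*q (d(q, j) = -2 + (6*q - 9) = -2 + (-9 + 6*q) = -11 + 6*q)
(12*(-18))*d(5, 0) = (12*(-18))*(-11 + 6*5) = -216*(-11 + 30) = -216*19 = -4104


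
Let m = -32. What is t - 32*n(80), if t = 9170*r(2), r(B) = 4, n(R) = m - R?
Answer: 40264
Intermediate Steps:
n(R) = -32 - R
t = 36680 (t = 9170*4 = 36680)
t - 32*n(80) = 36680 - 32*(-32 - 1*80) = 36680 - 32*(-32 - 80) = 36680 - 32*(-112) = 36680 + 3584 = 40264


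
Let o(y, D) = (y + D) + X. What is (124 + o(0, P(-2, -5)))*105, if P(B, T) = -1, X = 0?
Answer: 12915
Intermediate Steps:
o(y, D) = D + y (o(y, D) = (y + D) + 0 = (D + y) + 0 = D + y)
(124 + o(0, P(-2, -5)))*105 = (124 + (-1 + 0))*105 = (124 - 1)*105 = 123*105 = 12915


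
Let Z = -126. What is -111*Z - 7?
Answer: 13979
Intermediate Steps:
-111*Z - 7 = -111*(-126) - 7 = 13986 - 7 = 13979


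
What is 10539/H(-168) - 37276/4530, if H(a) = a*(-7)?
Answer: 650849/887880 ≈ 0.73304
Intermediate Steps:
H(a) = -7*a
10539/H(-168) - 37276/4530 = 10539/((-7*(-168))) - 37276/4530 = 10539/1176 - 37276*1/4530 = 10539*(1/1176) - 18638/2265 = 3513/392 - 18638/2265 = 650849/887880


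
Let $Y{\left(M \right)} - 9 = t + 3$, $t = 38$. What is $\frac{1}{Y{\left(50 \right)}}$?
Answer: $\frac{1}{50} \approx 0.02$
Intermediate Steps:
$Y{\left(M \right)} = 50$ ($Y{\left(M \right)} = 9 + \left(38 + 3\right) = 9 + 41 = 50$)
$\frac{1}{Y{\left(50 \right)}} = \frac{1}{50}$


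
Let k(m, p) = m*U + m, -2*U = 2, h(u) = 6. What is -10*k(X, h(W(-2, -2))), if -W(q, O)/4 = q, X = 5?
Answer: 0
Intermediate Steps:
W(q, O) = -4*q
U = -1 (U = -½*2 = -1)
k(m, p) = 0 (k(m, p) = m*(-1) + m = -m + m = 0)
-10*k(X, h(W(-2, -2))) = -10*0 = 0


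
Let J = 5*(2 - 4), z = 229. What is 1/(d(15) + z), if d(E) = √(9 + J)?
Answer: 229/52442 - I/52442 ≈ 0.0043667 - 1.9069e-5*I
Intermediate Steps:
J = -10 (J = 5*(-2) = -10)
d(E) = I (d(E) = √(9 - 10) = √(-1) = I)
1/(d(15) + z) = 1/(I + 229) = 1/(229 + I) = (229 - I)/52442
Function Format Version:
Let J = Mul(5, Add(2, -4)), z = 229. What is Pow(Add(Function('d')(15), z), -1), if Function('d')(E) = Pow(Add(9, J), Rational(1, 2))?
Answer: Add(Rational(229, 52442), Mul(Rational(-1, 52442), I)) ≈ Add(0.0043667, Mul(-1.9069e-5, I))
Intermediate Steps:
J = -10 (J = Mul(5, -2) = -10)
Function('d')(E) = I (Function('d')(E) = Pow(Add(9, -10), Rational(1, 2)) = Pow(-1, Rational(1, 2)) = I)
Pow(Add(Function('d')(15), z), -1) = Pow(Add(I, 229), -1) = Pow(Add(229, I), -1) = Mul(Rational(1, 52442), Add(229, Mul(-1, I)))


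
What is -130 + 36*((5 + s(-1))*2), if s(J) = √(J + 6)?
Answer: 230 + 72*√5 ≈ 391.00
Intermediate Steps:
s(J) = √(6 + J)
-130 + 36*((5 + s(-1))*2) = -130 + 36*((5 + √(6 - 1))*2) = -130 + 36*((5 + √5)*2) = -130 + 36*(10 + 2*√5) = -130 + (360 + 72*√5) = 230 + 72*√5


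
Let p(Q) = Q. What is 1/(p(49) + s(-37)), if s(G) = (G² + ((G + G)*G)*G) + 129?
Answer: -1/99759 ≈ -1.0024e-5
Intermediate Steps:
s(G) = 129 + G² + 2*G³ (s(G) = (G² + ((2*G)*G)*G) + 129 = (G² + (2*G²)*G) + 129 = (G² + 2*G³) + 129 = 129 + G² + 2*G³)
1/(p(49) + s(-37)) = 1/(49 + (129 + (-37)² + 2*(-37)³)) = 1/(49 + (129 + 1369 + 2*(-50653))) = 1/(49 + (129 + 1369 - 101306)) = 1/(49 - 99808) = 1/(-99759) = -1/99759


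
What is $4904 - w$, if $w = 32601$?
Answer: $-27697$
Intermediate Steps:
$4904 - w = 4904 - 32601 = -27697$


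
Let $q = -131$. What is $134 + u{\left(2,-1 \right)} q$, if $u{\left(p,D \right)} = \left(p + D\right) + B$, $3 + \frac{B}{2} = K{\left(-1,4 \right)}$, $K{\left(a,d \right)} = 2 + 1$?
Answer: $3$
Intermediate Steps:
$K{\left(a,d \right)} = 3$
$B = 0$ ($B = -6 + 2 \cdot 3 = -6 + 6 = 0$)
$u{\left(p,D \right)} = D + p$ ($u{\left(p,D \right)} = \left(p + D\right) + 0 = \left(D + p\right) + 0 = D + p$)
$134 + u{\left(2,-1 \right)} q = 134 + \left(-1 + 2\right) \left(-131\right) = 134 + 1 \left(-131\right) = 134 - 131 = 3$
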